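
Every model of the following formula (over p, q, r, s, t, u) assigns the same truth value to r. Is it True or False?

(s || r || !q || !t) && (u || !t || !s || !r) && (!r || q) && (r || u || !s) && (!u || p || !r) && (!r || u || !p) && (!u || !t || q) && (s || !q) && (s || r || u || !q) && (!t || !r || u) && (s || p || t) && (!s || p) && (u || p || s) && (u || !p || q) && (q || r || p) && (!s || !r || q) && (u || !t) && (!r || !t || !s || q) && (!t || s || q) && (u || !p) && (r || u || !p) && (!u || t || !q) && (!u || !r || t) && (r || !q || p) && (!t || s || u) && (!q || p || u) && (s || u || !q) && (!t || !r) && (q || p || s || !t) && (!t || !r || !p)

Suppose r = true.
Unit clause (q) forces q = true.
Unit clause (s) forces s = true.
Unit clause (p) forces p = true.
Unit clause (u) forces u = true.
Unit clause (t) forces t = true.
But (!t) is also a unit clause — contradiction.
So every satisfying assignment has r = False.

False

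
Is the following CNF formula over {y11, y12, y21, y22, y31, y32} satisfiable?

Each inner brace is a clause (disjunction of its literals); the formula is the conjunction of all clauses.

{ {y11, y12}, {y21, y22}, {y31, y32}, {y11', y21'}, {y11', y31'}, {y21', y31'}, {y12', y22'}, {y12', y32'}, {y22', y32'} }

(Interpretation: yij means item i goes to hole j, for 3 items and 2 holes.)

Branch on y11: set y11 = 1.
(y21') alone gives y21 = 0.
(y22) alone gives y22 = 1.
(y31') alone gives y31 = 0.
(y32) alone gives y32 = 1.
But (y32') is also a unit clause — contradiction.
That branch fails; take y11 = 0 instead.
(y12) alone gives y12 = 1.
(y22') alone gives y22 = 0.
(y21) alone gives y21 = 1.
(y31') alone gives y31 = 0.
(y32) alone gives y32 = 1.
But (y32') is also a unit clause — contradiction.
Neither y11 = 1 nor y11 = 0 works.
No assignment satisfies every clause.

No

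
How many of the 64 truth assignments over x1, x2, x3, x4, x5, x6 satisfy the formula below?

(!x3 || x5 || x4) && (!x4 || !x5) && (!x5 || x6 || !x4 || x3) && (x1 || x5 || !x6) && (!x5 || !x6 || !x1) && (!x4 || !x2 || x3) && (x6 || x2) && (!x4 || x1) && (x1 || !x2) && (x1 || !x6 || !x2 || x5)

There are 2^6 = 64 truth assignments over (x1, x2, x3, x4, x5, x6).
Split on x1. With x1 = true, the clauses containing x1 are satisfied and !x1 drops from the rest; 9 of the 2^5 = 32 assignments to the other variables satisfy what remains.
With x1 = false, by the same count on the reduced clause set, 2 assignments work.
(One model: x1=F, x2=F, x3=F, x4=F, x5=T, x6=T.)
Total: 9 + 2 = 11.

11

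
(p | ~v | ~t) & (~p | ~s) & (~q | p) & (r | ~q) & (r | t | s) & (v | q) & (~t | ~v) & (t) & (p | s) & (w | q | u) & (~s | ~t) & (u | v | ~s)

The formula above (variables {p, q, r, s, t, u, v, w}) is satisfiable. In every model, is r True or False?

True

Suppose r = 0.
From the singleton clause (~q), q = 0.
From the singleton clause (v), v = 1.
From the singleton clause (~t), t = 0.
Now (t) is unsatisfied and unit — conflict.
So every satisfying assignment has r = True.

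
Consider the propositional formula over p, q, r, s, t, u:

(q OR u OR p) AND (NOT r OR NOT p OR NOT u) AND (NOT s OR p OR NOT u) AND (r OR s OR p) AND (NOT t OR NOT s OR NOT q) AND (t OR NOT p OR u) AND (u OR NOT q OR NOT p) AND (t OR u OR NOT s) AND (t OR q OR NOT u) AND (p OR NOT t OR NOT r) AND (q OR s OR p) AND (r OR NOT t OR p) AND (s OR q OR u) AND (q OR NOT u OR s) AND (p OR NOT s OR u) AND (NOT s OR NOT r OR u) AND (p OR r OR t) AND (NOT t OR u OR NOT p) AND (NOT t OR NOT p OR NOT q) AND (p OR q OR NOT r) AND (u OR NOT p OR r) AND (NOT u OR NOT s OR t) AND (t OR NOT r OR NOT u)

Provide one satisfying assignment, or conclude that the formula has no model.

p=true; q=true; r=false; s=false; t=false; u=true

Try q = true.
Try t = false.
Try p = true.
From the singleton clause (u), u = true.
From the singleton clause (NOT r), r = false.
From the singleton clause (NOT s), s = false.
This assignment satisfies each clause.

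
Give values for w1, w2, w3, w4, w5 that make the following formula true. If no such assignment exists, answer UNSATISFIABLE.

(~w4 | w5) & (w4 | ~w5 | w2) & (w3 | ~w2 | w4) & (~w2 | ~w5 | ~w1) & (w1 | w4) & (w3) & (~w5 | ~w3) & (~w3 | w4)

(w3) alone gives w3 = 1.
(~w5) alone gives w5 = 0.
(~w4) alone gives w4 = 0.
Now (w4) is unsatisfied and unit — conflict.

UNSATISFIABLE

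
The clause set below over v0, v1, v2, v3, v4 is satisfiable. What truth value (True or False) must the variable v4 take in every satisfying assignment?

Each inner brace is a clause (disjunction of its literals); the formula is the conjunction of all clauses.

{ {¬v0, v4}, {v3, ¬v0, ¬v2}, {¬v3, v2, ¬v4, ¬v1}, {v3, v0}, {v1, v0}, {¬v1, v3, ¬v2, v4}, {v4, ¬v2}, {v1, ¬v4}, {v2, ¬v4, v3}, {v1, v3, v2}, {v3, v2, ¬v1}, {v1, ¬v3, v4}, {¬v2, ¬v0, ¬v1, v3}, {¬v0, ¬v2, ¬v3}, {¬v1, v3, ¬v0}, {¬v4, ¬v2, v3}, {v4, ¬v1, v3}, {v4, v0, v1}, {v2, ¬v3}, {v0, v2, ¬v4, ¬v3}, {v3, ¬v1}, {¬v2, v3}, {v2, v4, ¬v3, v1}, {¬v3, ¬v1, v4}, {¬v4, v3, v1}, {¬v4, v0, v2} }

True

Suppose v4 = False.
The clause (¬v0) is unit, so v0 = False.
The clause (v3) is unit, so v3 = True.
The clause (v1) is unit, so v1 = True.
Now (¬v1) is unsatisfied and unit — conflict.
So every satisfying assignment has v4 = True.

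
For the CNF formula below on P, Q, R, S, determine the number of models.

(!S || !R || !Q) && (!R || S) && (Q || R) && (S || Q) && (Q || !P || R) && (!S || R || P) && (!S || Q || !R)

There are 2^4 = 16 truth assignments over (P, Q, R, S).
Split on P. With P = true, the clauses containing P are satisfied and !P drops from the rest; 2 of the 2^3 = 8 assignments to the other variables satisfy what remains.
With P = false, by the same count on the reduced clause set, 1 assignment works.
(One model: P=F, Q=T, R=F, S=F.)
Total: 2 + 1 = 3.

3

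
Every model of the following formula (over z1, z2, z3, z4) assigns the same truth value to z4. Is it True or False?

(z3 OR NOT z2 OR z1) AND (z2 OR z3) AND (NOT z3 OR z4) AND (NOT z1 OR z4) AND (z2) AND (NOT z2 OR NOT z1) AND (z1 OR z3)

Suppose z4 = false.
The clause (NOT z3) is unit, so z3 = false.
The clause (z2) is unit, so z2 = true.
The clause (z1) is unit, so z1 = true.
That conflicts with the unit clause (NOT z1).
So every satisfying assignment has z4 = True.

True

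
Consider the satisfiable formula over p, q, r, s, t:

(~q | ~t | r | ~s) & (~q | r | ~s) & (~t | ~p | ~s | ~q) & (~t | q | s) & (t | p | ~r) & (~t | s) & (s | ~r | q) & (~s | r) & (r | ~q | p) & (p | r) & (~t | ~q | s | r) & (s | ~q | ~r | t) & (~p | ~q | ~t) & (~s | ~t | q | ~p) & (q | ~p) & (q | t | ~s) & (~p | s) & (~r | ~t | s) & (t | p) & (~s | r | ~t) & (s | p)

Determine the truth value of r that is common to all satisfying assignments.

True

Suppose r = 0.
From the singleton clause (~s), s = 0.
From the singleton clause (~t), t = 0.
From the singleton clause (p), p = 1.
Now (~p) is unsatisfied and unit — conflict.
So every satisfying assignment has r = True.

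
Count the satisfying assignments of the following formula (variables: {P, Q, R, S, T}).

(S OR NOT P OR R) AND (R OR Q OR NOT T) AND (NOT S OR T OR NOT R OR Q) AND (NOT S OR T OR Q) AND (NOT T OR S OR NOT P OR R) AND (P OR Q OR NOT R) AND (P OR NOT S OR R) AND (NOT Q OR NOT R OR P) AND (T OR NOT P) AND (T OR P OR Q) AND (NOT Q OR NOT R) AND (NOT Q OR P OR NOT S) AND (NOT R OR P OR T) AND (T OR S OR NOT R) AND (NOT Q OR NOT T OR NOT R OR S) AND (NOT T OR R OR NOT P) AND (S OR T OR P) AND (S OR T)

There are 2^5 = 32 truth assignments over (P, Q, R, S, T).
Split on Q. With Q = true, the clauses containing Q are satisfied and NOT Q drops from the rest; 1 of the 2^4 = 16 assignments to the other variables satisfy what remains.
With Q = false, by the same count on the reduced clause set, 2 assignments work.
(One model: P=F, Q=T, R=F, S=F, T=T.)
Total: 1 + 2 = 3.

3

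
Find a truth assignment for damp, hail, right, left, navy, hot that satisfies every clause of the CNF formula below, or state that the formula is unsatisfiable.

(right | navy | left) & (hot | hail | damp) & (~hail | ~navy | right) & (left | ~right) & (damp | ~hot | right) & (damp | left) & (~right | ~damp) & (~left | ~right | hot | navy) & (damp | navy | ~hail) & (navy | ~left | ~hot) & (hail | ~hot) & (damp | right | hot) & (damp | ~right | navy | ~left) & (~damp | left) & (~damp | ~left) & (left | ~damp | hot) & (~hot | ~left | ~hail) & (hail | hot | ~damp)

damp: 0; hail: 1; right: 1; left: 1; navy: 1; hot: 0

Branch on left: set left = 1.
Unit clause (~damp) forces damp = 0.
Branch on hot: set hot = 0.
Unit clause (hail) forces hail = 1.
Unit clause (navy) forces navy = 1.
Unit clause (right) forces right = 1.
This assignment satisfies each clause.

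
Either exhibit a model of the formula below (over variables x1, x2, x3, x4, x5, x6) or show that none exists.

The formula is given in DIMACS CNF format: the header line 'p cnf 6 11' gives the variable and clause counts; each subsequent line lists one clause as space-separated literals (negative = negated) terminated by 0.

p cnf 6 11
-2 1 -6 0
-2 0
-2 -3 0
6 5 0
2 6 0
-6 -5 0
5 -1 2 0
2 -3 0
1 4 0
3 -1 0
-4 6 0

From the singleton clause (¬x2), x2 = False.
From the singleton clause (x6), x6 = True.
From the singleton clause (¬x5), x5 = False.
From the singleton clause (¬x1), x1 = False.
From the singleton clause (¬x3), x3 = False.
From the singleton clause (x4), x4 = True.
All clauses are satisfied.

x1 ↦ False,  x2 ↦ False,  x3 ↦ False,  x4 ↦ True,  x5 ↦ False,  x6 ↦ True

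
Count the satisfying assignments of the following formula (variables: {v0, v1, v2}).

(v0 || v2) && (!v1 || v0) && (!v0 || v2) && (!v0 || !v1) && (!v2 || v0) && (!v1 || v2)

1

There are 2^3 = 8 truth assignments over (v0, v1, v2).
Check each against the 6 clauses (columns in the order v0, v1, v2):
  F F F  ✗ fails (v0 || v2)
  F F T  ✗ fails (!v2 || v0)
  F T F  ✗ fails (v0 || v2)
  F T T  ✗ fails (!v1 || v0)
  T F F  ✗ fails (!v0 || v2)
  T F T  ✓ satisfies all
  T T F  ✗ fails (!v0 || v2)
  T T T  ✗ fails (!v0 || !v1)
1 of the 8 rows is a model.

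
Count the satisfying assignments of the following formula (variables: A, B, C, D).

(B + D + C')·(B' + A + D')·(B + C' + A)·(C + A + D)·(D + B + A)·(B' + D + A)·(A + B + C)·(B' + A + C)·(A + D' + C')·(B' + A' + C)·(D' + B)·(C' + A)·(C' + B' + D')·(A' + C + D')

There are 2^4 = 16 truth assignments over (A, B, C, D).
Check each against the 14 clauses (columns in the order A, B, C, D):
  F F F F  ✗ fails (C + A + D)
  F F F T  ✗ fails (A + B + C)
  F F T F  ✗ fails (B + D + C')
  F F T T  ✗ fails (B + C' + A)
  F T F F  ✗ fails (C + A + D)
  F T F T  ✗ fails (B' + A + D')
  F T T F  ✗ fails (B' + D + A)
  F T T T  ✗ fails (B' + A + D')
  T F F F  ✓ satisfies all
  T F F T  ✗ fails (D' + B)
  T F T F  ✗ fails (B + D + C')
  T F T T  ✗ fails (D' + B)
  T T F F  ✗ fails (B' + A' + C)
  T T F T  ✗ fails (B' + A' + C)
  T T T F  ✓ satisfies all
  T T T T  ✗ fails (C' + B' + D')
2 of the 16 rows are models.

2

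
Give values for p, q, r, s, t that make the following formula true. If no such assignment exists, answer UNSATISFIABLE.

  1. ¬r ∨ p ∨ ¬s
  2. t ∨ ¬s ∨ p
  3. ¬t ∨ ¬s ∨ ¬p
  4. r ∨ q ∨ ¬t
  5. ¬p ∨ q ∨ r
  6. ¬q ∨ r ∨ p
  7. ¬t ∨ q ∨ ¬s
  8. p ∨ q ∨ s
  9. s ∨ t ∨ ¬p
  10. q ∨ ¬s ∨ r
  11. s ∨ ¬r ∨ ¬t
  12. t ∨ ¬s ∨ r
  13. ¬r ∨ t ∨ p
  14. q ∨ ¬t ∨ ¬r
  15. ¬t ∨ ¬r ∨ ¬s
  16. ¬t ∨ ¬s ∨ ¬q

Try r = True.
Try p = True.
Try t = False.
Unit clause (s) forces s = True.
All clauses hold; q can take either value.

p ↦ True,  q ↦ True,  r ↦ True,  s ↦ True,  t ↦ False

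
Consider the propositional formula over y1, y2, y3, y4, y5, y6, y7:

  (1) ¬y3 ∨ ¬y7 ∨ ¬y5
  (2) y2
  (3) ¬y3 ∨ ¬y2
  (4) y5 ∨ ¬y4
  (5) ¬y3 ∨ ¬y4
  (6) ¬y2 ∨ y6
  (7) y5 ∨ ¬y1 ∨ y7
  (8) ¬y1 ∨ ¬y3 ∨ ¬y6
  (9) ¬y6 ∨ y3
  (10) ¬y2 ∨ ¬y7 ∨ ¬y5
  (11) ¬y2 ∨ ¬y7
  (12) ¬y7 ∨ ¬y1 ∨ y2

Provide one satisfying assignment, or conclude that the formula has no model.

UNSATISFIABLE

(y2) alone gives y2 = True.
(¬y3) alone gives y3 = False.
(y6) alone gives y6 = True.
Now (¬y6) is unsatisfied and unit — conflict.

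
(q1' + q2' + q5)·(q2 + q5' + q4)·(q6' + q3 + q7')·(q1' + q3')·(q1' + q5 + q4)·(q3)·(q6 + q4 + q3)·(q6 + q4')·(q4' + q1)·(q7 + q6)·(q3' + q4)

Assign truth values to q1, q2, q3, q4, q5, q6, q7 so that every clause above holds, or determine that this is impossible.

UNSATISFIABLE

Unit clause (q3) forces q3 = 1.
Unit clause (q1') forces q1 = 0.
Unit clause (q4') forces q4 = 0.
Now (q4) is unsatisfied and unit — conflict.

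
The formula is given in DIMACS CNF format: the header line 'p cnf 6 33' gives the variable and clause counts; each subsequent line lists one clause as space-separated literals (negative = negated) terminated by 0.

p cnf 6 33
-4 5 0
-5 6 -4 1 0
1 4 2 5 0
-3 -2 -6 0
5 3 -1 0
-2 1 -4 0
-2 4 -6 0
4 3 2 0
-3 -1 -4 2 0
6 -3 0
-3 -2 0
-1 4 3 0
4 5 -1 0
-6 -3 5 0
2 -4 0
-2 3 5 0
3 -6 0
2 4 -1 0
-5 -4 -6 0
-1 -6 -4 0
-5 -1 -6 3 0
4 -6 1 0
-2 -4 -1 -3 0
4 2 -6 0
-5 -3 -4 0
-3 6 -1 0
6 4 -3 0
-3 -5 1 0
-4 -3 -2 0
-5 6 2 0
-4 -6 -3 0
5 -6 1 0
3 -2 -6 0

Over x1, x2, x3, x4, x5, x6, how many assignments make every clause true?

There are 2^6 = 64 truth assignments over (x1, x2, x3, x4, x5, x6).
Split on x1. With x1 = True, the clauses containing x1 are satisfied and ¬x1 drops from the rest; 1 of the 2^5 = 32 assignments to the other variables satisfy what remains.
With x1 = False, by the same count on the reduced clause set, 1 assignment works.
Total: 1 + 1 = 2.

2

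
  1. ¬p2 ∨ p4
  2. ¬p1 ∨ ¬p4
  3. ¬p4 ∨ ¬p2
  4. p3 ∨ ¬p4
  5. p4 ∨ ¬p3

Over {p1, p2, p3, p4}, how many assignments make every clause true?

There are 2^4 = 16 truth assignments over (p1, p2, p3, p4).
Check each against the 5 clauses (columns in the order p1, p2, p3, p4):
  F F F F  ✓ satisfies all
  F F F T  ✗ fails (p3 ∨ ¬p4)
  F F T F  ✗ fails (p4 ∨ ¬p3)
  F F T T  ✓ satisfies all
  F T F F  ✗ fails (¬p2 ∨ p4)
  F T F T  ✗ fails (¬p4 ∨ ¬p2)
  F T T F  ✗ fails (¬p2 ∨ p4)
  F T T T  ✗ fails (¬p4 ∨ ¬p2)
  T F F F  ✓ satisfies all
  T F F T  ✗ fails (¬p1 ∨ ¬p4)
  T F T F  ✗ fails (p4 ∨ ¬p3)
  T F T T  ✗ fails (¬p1 ∨ ¬p4)
  T T F F  ✗ fails (¬p2 ∨ p4)
  T T F T  ✗ fails (¬p1 ∨ ¬p4)
  T T T F  ✗ fails (¬p2 ∨ p4)
  T T T T  ✗ fails (¬p1 ∨ ¬p4)
3 of the 16 rows are models.

3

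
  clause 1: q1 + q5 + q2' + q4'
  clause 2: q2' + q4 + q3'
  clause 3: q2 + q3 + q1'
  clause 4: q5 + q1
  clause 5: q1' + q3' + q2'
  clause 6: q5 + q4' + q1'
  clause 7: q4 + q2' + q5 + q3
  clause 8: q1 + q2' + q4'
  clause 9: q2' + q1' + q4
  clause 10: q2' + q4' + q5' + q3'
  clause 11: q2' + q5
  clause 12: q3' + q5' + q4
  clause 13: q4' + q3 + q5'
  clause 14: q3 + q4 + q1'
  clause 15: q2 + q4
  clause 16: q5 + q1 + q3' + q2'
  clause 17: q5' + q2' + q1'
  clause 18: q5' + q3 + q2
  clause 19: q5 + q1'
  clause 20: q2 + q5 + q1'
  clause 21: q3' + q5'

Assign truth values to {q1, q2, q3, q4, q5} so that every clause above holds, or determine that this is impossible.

Suppose q5 = 1.
Unit clause (q3') forces q3 = 0.
Unit clause (q4') forces q4 = 0.
Unit clause (q1') forces q1 = 0.
Unit clause (q2) forces q2 = 1.
This assignment satisfies each clause.

q1: 0,  q2: 1,  q3: 0,  q4: 0,  q5: 1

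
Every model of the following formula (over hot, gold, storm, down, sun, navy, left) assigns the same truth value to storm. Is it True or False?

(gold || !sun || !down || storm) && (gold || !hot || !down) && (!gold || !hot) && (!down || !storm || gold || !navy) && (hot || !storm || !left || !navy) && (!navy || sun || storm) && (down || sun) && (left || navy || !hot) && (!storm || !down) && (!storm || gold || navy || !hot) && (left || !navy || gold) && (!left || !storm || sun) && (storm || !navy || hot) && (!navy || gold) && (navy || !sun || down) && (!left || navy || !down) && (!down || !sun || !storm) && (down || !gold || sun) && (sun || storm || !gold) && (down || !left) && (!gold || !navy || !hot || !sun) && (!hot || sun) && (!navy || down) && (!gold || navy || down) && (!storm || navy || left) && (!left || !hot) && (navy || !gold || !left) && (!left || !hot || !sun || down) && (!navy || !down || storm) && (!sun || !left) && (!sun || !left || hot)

Suppose storm = true.
The clause (!down) is unit, so down = false.
The clause (sun) is unit, so sun = true.
The clause (navy) is unit, so navy = true.
That conflicts with the unit clause (!navy).
So every satisfying assignment has storm = False.

False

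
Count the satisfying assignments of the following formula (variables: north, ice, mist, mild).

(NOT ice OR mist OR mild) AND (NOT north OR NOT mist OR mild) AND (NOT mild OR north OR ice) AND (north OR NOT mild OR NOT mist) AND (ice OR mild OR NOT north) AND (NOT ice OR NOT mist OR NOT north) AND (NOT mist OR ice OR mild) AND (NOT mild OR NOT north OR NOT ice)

There are 2^4 = 16 truth assignments over (north, ice, mist, mild).
Split on mild. With mild = true, the clauses containing mild are satisfied and NOT mild drops from the rest; 3 of the 2^3 = 8 assignments to the other variables satisfy what remains.
With mild = false, by the same count on the reduced clause set, 2 assignments work.
(One model: north=F, ice=F, mist=F, mild=F.)
Total: 3 + 2 = 5.

5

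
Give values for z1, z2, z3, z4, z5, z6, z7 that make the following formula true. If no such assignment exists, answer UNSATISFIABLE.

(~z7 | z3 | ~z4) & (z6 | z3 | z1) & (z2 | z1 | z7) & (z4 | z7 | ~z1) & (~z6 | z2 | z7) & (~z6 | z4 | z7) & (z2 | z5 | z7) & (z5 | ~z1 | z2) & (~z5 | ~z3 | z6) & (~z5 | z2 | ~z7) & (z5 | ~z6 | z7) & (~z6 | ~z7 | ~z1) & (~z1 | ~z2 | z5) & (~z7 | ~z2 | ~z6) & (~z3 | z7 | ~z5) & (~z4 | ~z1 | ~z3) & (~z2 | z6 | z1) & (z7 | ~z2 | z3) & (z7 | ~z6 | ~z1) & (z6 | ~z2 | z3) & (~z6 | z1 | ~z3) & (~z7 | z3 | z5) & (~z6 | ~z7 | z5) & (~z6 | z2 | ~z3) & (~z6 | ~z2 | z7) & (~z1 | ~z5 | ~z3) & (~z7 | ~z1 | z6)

Case z7 = 1:
Case z3 = 1:
Case z5 = 0:
Unit clause (~z6) forces z6 = 0.
Unit clause (~z1) forces z1 = 0.
Unit clause (~z2) forces z2 = 0.
No clause remains; z4 is free.

z1=0,  z2=0,  z3=1,  z4=0,  z5=0,  z6=0,  z7=1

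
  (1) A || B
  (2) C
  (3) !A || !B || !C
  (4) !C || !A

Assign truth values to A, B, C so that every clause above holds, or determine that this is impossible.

A: false, B: true, C: true

The clause (C) is unit, so C = true.
The clause (!A) is unit, so A = false.
The clause (B) is unit, so B = true.
All clauses are satisfied.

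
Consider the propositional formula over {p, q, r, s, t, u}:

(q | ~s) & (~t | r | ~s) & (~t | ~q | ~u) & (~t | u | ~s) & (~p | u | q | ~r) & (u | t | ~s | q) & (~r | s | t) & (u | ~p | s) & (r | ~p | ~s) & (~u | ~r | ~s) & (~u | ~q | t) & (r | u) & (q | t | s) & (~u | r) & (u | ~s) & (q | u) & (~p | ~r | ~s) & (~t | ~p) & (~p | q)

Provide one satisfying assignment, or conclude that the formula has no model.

p ↦ 0,  q ↦ 0,  r ↦ 1,  s ↦ 0,  t ↦ 1,  u ↦ 1

Suppose q = 0.
Unit clause (~s) forces s = 0.
Unit clause (t) forces t = 1.
Unit clause (u) forces u = 1.
Unit clause (r) forces r = 1.
Unit clause (~p) forces p = 0.
Every clause now holds.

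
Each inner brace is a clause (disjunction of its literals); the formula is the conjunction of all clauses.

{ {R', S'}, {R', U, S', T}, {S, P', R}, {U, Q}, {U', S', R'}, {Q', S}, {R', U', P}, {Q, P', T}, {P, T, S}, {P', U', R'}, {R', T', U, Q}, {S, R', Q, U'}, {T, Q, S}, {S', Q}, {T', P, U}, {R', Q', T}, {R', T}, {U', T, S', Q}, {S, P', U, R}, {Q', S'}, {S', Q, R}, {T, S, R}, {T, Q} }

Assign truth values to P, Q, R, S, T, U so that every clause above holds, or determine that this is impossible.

P ↦ 0, Q ↦ 0, R ↦ 0, S ↦ 0, T ↦ 1, U ↦ 1

Case R = 0:
Case S = 0:
Unit clause (P') forces P = 0.
Unit clause (Q') forces Q = 0.
Unit clause (U) forces U = 1.
Unit clause (T) forces T = 1.
Every clause now holds.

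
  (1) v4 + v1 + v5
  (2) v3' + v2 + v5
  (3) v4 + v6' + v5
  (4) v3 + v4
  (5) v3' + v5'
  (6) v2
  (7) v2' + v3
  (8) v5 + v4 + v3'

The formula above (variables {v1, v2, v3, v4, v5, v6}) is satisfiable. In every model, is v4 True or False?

True

Suppose v4 = 0.
From the singleton clause (v3), v3 = 1.
From the singleton clause (v5'), v5 = 0.
But (v5) is also a unit clause — contradiction.
So every satisfying assignment has v4 = True.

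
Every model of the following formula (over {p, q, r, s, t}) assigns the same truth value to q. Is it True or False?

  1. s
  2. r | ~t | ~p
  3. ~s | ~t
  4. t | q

True

Suppose q = 0.
Unit clause (s) forces s = 1.
Unit clause (~t) forces t = 0.
Now (t) is unsatisfied and unit — conflict.
So every satisfying assignment has q = True.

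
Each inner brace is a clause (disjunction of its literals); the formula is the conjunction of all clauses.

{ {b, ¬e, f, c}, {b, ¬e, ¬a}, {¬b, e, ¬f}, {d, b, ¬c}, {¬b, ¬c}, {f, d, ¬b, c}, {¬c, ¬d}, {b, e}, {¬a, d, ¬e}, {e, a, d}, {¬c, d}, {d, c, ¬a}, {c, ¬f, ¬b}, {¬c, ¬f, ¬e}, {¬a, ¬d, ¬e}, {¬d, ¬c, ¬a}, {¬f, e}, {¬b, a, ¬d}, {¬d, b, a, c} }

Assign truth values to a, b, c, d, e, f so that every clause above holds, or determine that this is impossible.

Case b = True:
The clause (¬c) is unit, so c = False.
The clause (¬f) is unit, so f = False.
The clause (d) is unit, so d = True.
The clause (a) is unit, so a = True.
The clause (¬e) is unit, so e = False.
All clauses are satisfied.

a=True, b=True, c=False, d=True, e=False, f=False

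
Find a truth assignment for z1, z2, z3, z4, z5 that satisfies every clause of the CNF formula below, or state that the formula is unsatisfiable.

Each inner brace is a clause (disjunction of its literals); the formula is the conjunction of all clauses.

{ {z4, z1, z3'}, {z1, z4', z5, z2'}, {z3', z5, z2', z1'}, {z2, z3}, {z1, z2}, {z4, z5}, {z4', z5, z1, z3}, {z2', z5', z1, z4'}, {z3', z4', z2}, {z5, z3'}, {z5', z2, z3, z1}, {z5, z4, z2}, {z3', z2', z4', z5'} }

z1: 0; z2: 1; z3: 0; z4: 0; z5: 1

Try z2 = 1.
Try z4 = 0.
The clause (z5) is unit, so z5 = 1.
Try z1 = 0.
The clause (z3') is unit, so z3 = 0.
This assignment satisfies each clause.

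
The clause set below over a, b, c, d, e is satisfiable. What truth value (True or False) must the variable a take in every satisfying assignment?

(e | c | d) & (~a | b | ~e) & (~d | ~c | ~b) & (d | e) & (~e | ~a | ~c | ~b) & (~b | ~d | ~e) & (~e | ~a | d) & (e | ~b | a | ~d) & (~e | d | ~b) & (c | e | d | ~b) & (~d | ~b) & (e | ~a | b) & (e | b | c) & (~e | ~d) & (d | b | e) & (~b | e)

Suppose a = 1.
Case b = 1:
From the singleton clause (~d), d = 0.
From the singleton clause (e), e = 1.
That conflicts with the unit clause (~e).
So b must be the other value — set b = 0.
From the singleton clause (~e), e = 0.
That conflicts with the unit clause (e).
Both values of b lead to a conflict.
So every satisfying assignment has a = False.

False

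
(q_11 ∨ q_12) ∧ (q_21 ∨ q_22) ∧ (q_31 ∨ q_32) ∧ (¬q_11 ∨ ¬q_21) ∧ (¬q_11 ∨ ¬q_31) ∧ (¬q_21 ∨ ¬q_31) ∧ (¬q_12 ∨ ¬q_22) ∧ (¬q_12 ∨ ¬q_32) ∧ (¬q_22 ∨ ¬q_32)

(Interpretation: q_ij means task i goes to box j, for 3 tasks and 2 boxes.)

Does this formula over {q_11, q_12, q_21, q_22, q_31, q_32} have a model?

No, unsatisfiable

Case q_11 = True:
The clause (¬q_21) is unit, so q_21 = False.
The clause (q_22) is unit, so q_22 = True.
The clause (¬q_31) is unit, so q_31 = False.
The clause (q_32) is unit, so q_32 = True.
That conflicts with the unit clause (¬q_32).
Backtrack on q_11: now try q_11 = False.
The clause (q_12) is unit, so q_12 = True.
The clause (¬q_22) is unit, so q_22 = False.
The clause (q_21) is unit, so q_21 = True.
The clause (¬q_31) is unit, so q_31 = False.
The clause (q_32) is unit, so q_32 = True.
That conflicts with the unit clause (¬q_32).
Either choice for q_11 ends in contradiction.
No assignment satisfies every clause.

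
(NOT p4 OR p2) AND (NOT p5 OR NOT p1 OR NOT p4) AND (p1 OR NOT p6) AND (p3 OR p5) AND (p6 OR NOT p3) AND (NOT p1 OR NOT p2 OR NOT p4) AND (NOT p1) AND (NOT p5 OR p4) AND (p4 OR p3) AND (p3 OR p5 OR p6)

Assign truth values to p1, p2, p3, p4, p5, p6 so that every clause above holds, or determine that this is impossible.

p1: false,  p2: true,  p3: false,  p4: true,  p5: true,  p6: false

The clause (NOT p1) is unit, so p1 = false.
The clause (NOT p6) is unit, so p6 = false.
The clause (NOT p3) is unit, so p3 = false.
The clause (p5) is unit, so p5 = true.
The clause (p4) is unit, so p4 = true.
The clause (p2) is unit, so p2 = true.
Every clause now holds.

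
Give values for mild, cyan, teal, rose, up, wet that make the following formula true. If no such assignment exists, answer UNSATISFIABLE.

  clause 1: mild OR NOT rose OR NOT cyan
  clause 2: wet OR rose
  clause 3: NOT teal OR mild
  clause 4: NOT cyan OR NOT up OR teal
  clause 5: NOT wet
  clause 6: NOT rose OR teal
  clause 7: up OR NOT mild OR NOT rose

From the singleton clause (NOT wet), wet = false.
From the singleton clause (rose), rose = true.
From the singleton clause (teal), teal = true.
From the singleton clause (mild), mild = true.
From the singleton clause (up), up = true.
No clause remains; cyan is free.

mild: true, cyan: false, teal: true, rose: true, up: true, wet: false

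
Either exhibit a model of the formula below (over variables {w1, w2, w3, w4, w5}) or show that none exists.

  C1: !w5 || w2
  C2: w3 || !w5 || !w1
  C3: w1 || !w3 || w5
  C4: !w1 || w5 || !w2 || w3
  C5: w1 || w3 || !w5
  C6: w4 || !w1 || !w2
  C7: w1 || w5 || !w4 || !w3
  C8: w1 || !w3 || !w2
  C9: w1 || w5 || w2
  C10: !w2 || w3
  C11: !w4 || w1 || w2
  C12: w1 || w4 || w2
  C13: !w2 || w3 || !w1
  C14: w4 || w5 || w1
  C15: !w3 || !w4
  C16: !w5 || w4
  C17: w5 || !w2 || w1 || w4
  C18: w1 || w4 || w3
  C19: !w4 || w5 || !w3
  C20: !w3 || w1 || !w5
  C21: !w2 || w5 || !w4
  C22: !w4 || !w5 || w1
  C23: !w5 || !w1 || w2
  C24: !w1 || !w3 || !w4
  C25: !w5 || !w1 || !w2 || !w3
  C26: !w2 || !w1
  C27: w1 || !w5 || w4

Case w5 = false:
Case w1 = true:
From the singleton clause (!w2), w2 = false.
Case w3 = false:
Every clause is now satisfied; w4 is unconstrained.

w1: true,  w2: false,  w3: false,  w4: false,  w5: false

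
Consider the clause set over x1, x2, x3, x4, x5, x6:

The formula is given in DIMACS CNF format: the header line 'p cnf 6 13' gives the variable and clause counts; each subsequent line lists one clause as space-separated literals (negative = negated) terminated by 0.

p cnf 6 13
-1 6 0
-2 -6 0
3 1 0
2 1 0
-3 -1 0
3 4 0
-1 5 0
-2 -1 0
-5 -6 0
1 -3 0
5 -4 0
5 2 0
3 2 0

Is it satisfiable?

No, unsatisfiable

Suppose x1 = False.
From the singleton clause (x3), x3 = True.
Now (¬x3) is unsatisfied and unit — conflict.
Undo x1 and try x1 = True.
From the singleton clause (x6), x6 = True.
From the singleton clause (¬x2), x2 = False.
From the singleton clause (¬x3), x3 = False.
Now (x3) is unsatisfied and unit — conflict.
Neither x1 = True nor x1 = False works.
No assignment satisfies every clause.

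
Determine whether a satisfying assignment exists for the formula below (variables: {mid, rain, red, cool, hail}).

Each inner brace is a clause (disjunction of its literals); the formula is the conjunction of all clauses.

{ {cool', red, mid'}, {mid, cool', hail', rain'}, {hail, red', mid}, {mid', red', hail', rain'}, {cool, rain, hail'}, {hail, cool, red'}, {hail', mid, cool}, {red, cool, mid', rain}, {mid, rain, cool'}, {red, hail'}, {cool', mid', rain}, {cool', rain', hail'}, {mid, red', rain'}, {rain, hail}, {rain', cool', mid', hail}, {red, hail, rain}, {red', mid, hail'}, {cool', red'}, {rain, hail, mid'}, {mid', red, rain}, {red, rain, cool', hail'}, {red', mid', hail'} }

Yes, satisfiable

Case red = 0:
(hail') alone gives hail = 0.
(rain) alone gives rain = 1.
Case cool = 0:
Every clause is now satisfied; mid is unconstrained.
A satisfying assignment: mid=0; rain=1; red=0; cool=0; hail=0.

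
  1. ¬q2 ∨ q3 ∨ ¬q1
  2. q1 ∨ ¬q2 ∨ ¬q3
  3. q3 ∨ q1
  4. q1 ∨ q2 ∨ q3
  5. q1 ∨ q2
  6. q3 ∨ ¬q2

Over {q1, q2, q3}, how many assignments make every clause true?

3

There are 2^3 = 8 truth assignments over (q1, q2, q3).
Split on q3. With q3 = True, the clauses containing q3 are satisfied and ¬q3 drops from the rest; 2 of the 2^2 = 4 assignments to the other variables satisfy what remains.
With q3 = False, by the same count on the reduced clause set, 1 assignment works.
Total: 2 + 1 = 3.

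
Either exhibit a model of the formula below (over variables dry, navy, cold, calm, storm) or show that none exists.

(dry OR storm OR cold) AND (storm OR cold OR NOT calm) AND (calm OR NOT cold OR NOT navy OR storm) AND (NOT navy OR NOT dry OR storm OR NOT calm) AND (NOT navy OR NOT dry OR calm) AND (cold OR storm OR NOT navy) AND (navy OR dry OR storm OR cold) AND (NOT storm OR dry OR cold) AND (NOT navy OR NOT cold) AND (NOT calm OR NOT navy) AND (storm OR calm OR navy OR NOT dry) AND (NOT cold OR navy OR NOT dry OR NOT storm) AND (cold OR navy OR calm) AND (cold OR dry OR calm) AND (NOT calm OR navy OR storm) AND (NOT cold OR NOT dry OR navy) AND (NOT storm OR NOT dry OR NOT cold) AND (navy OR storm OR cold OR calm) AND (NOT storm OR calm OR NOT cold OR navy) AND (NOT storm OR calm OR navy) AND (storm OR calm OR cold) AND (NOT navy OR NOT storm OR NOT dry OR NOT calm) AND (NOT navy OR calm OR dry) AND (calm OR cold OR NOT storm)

dry=false,  navy=false,  cold=true,  calm=true,  storm=true

Case navy = false:
Case cold = true:
The clause (NOT dry) is unit, so dry = false.
Case calm = true:
The clause (storm) is unit, so storm = true.
All clauses are satisfied.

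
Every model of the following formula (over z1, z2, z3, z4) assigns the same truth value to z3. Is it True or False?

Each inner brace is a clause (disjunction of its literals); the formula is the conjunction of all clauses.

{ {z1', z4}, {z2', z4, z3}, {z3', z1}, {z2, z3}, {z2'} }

True

Suppose z3 = 0.
(z2) alone gives z2 = 1.
Now (z2') is unsatisfied and unit — conflict.
So every satisfying assignment has z3 = True.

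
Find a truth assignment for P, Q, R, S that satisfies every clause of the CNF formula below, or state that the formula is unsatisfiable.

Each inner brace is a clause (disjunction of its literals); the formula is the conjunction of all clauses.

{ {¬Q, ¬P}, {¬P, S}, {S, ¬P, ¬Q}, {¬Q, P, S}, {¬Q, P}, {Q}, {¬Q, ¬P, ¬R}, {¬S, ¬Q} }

UNSATISFIABLE

(Q) alone gives Q = True.
(¬P) alone gives P = False.
But (P) is also a unit clause — contradiction.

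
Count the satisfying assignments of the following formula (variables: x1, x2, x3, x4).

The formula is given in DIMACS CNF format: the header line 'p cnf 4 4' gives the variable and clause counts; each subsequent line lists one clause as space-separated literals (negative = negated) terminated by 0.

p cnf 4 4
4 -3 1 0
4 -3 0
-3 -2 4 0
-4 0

4

There are 2^4 = 16 truth assignments over (x1, x2, x3, x4).
Check each against the 4 clauses (columns in the order x1, x2, x3, x4):
  F F F F  ✓ satisfies all
  F F F T  ✗ fails (¬x4)
  F F T F  ✗ fails (x4 ∨ ¬x3 ∨ x1)
  F F T T  ✗ fails (¬x4)
  F T F F  ✓ satisfies all
  F T F T  ✗ fails (¬x4)
  F T T F  ✗ fails (x4 ∨ ¬x3 ∨ x1)
  F T T T  ✗ fails (¬x4)
  T F F F  ✓ satisfies all
  T F F T  ✗ fails (¬x4)
  T F T F  ✗ fails (x4 ∨ ¬x3)
  T F T T  ✗ fails (¬x4)
  T T F F  ✓ satisfies all
  T T F T  ✗ fails (¬x4)
  T T T F  ✗ fails (x4 ∨ ¬x3)
  T T T T  ✗ fails (¬x4)
4 of the 16 rows are models.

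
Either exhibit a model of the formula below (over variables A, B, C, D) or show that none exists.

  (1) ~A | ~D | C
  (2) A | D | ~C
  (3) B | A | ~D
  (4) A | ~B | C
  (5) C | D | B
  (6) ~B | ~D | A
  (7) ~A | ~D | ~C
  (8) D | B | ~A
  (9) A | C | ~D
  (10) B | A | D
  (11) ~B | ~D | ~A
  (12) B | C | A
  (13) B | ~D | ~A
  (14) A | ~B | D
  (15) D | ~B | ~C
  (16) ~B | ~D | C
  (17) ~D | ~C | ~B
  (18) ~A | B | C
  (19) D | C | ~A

UNSATISFIABLE

Branch on A: set A = 0.
Branch on D: set D = 1.
(B) alone gives B = 1.
But (~B) is also a unit clause — contradiction.
That branch fails; take D = 0 instead.
(~C) alone gives C = 0.
(~B) alone gives B = 0.
But (B) is also a unit clause — contradiction.
Either choice for D ends in contradiction.
That branch fails; take A = 1 instead.
Branch on D: set D = 0.
(B) alone gives B = 1.
(~C) alone gives C = 0.
But (C) is also a unit clause — contradiction.
That branch fails; take D = 1 instead.
(C) alone gives C = 1.
But (~C) is also a unit clause — contradiction.
Either choice for D ends in contradiction.
Either choice for A ends in contradiction.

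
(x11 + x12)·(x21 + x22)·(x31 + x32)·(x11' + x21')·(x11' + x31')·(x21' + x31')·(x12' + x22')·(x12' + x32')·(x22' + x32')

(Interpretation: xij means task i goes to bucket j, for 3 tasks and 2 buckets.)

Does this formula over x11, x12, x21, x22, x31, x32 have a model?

No, unsatisfiable

Branch on x11: set x11 = 1.
Unit clause (x21') forces x21 = 0.
Unit clause (x22) forces x22 = 1.
Unit clause (x31') forces x31 = 0.
Unit clause (x32) forces x32 = 1.
But (x32') is also a unit clause — contradiction.
Undo x11 and try x11 = 0.
Unit clause (x12) forces x12 = 1.
Unit clause (x22') forces x22 = 0.
Unit clause (x21) forces x21 = 1.
Unit clause (x31') forces x31 = 0.
Unit clause (x32) forces x32 = 1.
But (x32') is also a unit clause — contradiction.
Both values of x11 lead to a conflict.
No assignment satisfies every clause.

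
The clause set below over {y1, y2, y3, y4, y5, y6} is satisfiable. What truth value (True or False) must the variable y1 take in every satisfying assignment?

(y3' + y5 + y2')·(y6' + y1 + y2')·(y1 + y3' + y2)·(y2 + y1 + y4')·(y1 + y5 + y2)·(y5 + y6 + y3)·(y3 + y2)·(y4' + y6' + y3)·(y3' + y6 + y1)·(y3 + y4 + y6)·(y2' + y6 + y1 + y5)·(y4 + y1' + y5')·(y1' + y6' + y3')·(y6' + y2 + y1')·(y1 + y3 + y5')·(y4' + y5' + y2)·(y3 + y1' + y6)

Suppose y1 = 0.
Suppose y6 = 0.
The clause (y3') is unit, so y3 = 0.
The clause (y5) is unit, so y5 = 1.
But (y5') is also a unit clause — contradiction.
Undo y6 and try y6 = 1.
The clause (y2') is unit, so y2 = 0.
The clause (y3') is unit, so y3 = 0.
But (y3) is also a unit clause — contradiction.
Both values of y6 lead to a conflict.
So every satisfying assignment has y1 = True.

True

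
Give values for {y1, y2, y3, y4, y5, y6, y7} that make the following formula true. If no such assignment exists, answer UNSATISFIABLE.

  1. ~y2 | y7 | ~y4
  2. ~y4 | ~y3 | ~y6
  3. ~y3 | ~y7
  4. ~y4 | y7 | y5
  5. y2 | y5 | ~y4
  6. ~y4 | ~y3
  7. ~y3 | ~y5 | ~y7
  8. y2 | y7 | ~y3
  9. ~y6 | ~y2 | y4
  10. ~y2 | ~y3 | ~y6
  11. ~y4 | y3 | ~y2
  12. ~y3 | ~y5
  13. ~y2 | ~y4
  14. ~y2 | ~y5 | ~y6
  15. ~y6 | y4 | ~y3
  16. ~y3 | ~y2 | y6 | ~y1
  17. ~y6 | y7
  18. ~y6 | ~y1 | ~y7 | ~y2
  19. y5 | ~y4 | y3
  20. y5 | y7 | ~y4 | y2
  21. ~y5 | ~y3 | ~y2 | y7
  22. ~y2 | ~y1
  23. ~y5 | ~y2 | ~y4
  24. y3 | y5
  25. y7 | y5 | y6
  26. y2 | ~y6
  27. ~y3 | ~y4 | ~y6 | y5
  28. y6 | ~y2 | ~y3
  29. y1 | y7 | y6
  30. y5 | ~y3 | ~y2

y1 ↦ 1; y2 ↦ 0; y3 ↦ 0; y4 ↦ 1; y5 ↦ 1; y6 ↦ 0; y7 ↦ 1

Try y3 = 0.
(y5) alone gives y5 = 1.
Try y4 = 1.
(~y2) alone gives y2 = 0.
(~y6) alone gives y6 = 0.
Try y1 = 1.
Every clause is now satisfied; y7 is unconstrained.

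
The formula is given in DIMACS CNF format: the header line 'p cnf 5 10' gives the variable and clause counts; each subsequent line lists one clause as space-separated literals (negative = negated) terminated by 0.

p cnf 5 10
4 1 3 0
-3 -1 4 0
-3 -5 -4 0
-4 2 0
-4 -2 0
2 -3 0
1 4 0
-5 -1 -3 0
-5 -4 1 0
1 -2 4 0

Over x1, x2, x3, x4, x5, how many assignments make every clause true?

4

There are 2^5 = 32 truth assignments over (x1, x2, x3, x4, x5).
Split on x3. With x3 = True, the clauses containing x3 are satisfied and ¬x3 drops from the rest; 0 of the 2^4 = 16 assignments to the other variables satisfy what remains.
With x3 = False, by the same count on the reduced clause set, 4 assignments work.
(One model: x1=T, x2=F, x3=F, x4=F, x5=F.)
Total: 0 + 4 = 4.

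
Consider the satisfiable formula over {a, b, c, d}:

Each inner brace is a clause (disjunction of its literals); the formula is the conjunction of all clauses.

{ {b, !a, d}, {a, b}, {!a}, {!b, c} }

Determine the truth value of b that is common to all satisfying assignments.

Suppose b = false.
Unit clause (a) forces a = true.
But (!a) is also a unit clause — contradiction.
So every satisfying assignment has b = True.

True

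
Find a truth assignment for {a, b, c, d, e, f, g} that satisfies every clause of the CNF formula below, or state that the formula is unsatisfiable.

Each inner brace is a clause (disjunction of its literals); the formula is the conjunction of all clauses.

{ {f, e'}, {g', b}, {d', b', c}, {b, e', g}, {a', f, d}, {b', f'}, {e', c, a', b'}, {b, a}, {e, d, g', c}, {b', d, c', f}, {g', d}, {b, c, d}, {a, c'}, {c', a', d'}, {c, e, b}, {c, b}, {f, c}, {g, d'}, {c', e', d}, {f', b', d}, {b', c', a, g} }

Suppose f = 1.
The clause (b') is unit, so b = 0.
The clause (g') is unit, so g = 0.
The clause (e') is unit, so e = 0.
The clause (a) is unit, so a = 1.
The clause (c) is unit, so c = 1.
The clause (d') is unit, so d = 0.
Every clause now holds.

a=1, b=0, c=1, d=0, e=0, f=1, g=0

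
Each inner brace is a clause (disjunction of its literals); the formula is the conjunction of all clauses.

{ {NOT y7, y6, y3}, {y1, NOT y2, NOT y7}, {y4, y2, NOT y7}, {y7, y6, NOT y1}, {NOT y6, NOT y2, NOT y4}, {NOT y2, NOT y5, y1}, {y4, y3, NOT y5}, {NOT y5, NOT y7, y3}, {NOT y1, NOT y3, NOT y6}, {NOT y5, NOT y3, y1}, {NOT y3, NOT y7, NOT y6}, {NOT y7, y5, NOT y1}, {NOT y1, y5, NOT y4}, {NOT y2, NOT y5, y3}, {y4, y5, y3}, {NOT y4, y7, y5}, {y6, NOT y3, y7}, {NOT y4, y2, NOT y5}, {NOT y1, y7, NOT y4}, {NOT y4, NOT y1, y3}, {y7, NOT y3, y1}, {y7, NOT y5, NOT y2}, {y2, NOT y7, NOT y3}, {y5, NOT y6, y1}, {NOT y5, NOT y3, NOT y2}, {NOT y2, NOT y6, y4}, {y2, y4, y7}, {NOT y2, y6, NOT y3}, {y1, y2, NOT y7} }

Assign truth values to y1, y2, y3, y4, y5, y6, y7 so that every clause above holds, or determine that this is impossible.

UNSATISFIABLE

Suppose y7 = false.
Suppose y6 = true.
Suppose y2 = false.
Unit clause (y4) forces y4 = true.
Unit clause (y5) forces y5 = true.
Now (NOT y5) is unsatisfied and unit — conflict.
Backtrack on y2: now try y2 = true.
Unit clause (NOT y4) forces y4 = false.
Now (y4) is unsatisfied and unit — conflict.
Either choice for y2 ends in contradiction.
Backtrack on y6: now try y6 = false.
Unit clause (NOT y1) forces y1 = false.
Unit clause (NOT y3) forces y3 = false.
Suppose y2 = false.
Unit clause (y4) forces y4 = true.
Unit clause (y5) forces y5 = true.
Now (NOT y5) is unsatisfied and unit — conflict.
Backtrack on y2: now try y2 = true.
Unit clause (NOT y5) forces y5 = false.
Unit clause (y4) forces y4 = true.
Now (NOT y4) is unsatisfied and unit — conflict.
Either choice for y2 ends in contradiction.
Either choice for y6 ends in contradiction.
Backtrack on y7: now try y7 = true.
Suppose y6 = true.
Unit clause (NOT y3) forces y3 = false.
Unit clause (NOT y5) forces y5 = false.
Unit clause (NOT y1) forces y1 = false.
Now (y1) is unsatisfied and unit — conflict.
Backtrack on y6: now try y6 = false.
Unit clause (y3) forces y3 = true.
Unit clause (y2) forces y2 = true.
Now (NOT y2) is unsatisfied and unit — conflict.
Either choice for y6 ends in contradiction.
Either choice for y7 ends in contradiction.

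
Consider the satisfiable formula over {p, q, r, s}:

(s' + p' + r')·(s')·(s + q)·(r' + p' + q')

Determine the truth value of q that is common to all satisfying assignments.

Suppose q = 0.
(s') alone gives s = 0.
But (s) is also a unit clause — contradiction.
So every satisfying assignment has q = True.

True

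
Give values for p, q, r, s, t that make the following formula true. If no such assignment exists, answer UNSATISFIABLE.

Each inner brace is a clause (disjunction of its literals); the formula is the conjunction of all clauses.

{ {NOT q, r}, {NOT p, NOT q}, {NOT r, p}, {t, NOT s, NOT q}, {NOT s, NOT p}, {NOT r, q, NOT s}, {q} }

From the singleton clause (q), q = true.
From the singleton clause (r), r = true.
From the singleton clause (NOT p), p = false.
That conflicts with the unit clause (p).

UNSATISFIABLE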